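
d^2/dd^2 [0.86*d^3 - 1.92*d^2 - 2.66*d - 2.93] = 5.16*d - 3.84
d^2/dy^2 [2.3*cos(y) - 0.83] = -2.3*cos(y)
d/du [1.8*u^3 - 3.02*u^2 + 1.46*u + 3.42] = 5.4*u^2 - 6.04*u + 1.46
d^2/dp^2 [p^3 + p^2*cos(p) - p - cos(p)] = -p^2*cos(p) - 4*p*sin(p) + 6*p + 3*cos(p)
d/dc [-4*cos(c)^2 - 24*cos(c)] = 8*(cos(c) + 3)*sin(c)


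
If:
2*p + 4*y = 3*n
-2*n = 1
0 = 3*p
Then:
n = -1/2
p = 0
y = -3/8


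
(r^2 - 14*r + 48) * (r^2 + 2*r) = r^4 - 12*r^3 + 20*r^2 + 96*r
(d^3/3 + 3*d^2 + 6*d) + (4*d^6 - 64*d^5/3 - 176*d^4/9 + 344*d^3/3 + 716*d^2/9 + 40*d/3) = 4*d^6 - 64*d^5/3 - 176*d^4/9 + 115*d^3 + 743*d^2/9 + 58*d/3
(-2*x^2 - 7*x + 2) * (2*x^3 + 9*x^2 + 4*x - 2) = -4*x^5 - 32*x^4 - 67*x^3 - 6*x^2 + 22*x - 4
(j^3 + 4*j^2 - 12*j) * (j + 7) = j^4 + 11*j^3 + 16*j^2 - 84*j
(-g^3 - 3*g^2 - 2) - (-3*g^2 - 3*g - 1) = -g^3 + 3*g - 1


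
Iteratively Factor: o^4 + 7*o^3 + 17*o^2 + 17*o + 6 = (o + 1)*(o^3 + 6*o^2 + 11*o + 6) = (o + 1)*(o + 2)*(o^2 + 4*o + 3) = (o + 1)^2*(o + 2)*(o + 3)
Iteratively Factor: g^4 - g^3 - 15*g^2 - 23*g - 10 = (g + 1)*(g^3 - 2*g^2 - 13*g - 10) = (g + 1)*(g + 2)*(g^2 - 4*g - 5) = (g + 1)^2*(g + 2)*(g - 5)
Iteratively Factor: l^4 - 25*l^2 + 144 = (l - 4)*(l^3 + 4*l^2 - 9*l - 36) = (l - 4)*(l + 4)*(l^2 - 9) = (l - 4)*(l - 3)*(l + 4)*(l + 3)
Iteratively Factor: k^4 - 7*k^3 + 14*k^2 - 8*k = (k - 2)*(k^3 - 5*k^2 + 4*k) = (k - 4)*(k - 2)*(k^2 - k) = k*(k - 4)*(k - 2)*(k - 1)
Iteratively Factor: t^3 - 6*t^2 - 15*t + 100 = (t - 5)*(t^2 - t - 20) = (t - 5)*(t + 4)*(t - 5)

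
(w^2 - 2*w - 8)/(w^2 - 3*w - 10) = (w - 4)/(w - 5)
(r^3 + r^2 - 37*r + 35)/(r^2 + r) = (r^3 + r^2 - 37*r + 35)/(r*(r + 1))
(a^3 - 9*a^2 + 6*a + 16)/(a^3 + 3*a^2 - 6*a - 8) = (a - 8)/(a + 4)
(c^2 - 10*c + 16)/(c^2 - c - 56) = (c - 2)/(c + 7)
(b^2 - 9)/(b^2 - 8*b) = (b^2 - 9)/(b*(b - 8))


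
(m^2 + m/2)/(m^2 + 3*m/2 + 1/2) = m/(m + 1)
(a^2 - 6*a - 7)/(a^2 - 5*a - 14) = (a + 1)/(a + 2)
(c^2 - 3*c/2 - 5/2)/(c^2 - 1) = (c - 5/2)/(c - 1)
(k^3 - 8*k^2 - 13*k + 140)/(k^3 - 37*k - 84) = (k - 5)/(k + 3)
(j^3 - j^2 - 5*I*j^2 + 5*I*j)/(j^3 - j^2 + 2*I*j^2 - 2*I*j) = (j - 5*I)/(j + 2*I)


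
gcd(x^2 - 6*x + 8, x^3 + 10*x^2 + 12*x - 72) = x - 2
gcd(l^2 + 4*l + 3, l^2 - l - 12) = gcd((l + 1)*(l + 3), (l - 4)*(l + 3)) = l + 3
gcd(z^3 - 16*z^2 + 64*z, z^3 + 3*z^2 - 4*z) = z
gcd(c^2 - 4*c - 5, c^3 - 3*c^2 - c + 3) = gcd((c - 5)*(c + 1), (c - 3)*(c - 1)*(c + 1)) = c + 1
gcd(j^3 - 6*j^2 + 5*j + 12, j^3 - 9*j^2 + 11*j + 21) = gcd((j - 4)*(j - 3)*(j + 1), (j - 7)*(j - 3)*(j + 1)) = j^2 - 2*j - 3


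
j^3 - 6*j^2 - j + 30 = (j - 5)*(j - 3)*(j + 2)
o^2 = o^2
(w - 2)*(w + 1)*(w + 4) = w^3 + 3*w^2 - 6*w - 8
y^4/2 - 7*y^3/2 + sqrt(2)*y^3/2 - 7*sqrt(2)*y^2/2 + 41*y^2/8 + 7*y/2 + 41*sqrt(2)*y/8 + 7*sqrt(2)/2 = (y/2 + sqrt(2)/2)*(y - 4)*(y - 7/2)*(y + 1/2)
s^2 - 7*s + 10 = (s - 5)*(s - 2)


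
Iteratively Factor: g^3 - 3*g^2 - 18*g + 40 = (g - 2)*(g^2 - g - 20) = (g - 2)*(g + 4)*(g - 5)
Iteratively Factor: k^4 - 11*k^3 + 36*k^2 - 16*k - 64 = (k - 4)*(k^3 - 7*k^2 + 8*k + 16) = (k - 4)^2*(k^2 - 3*k - 4) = (k - 4)^3*(k + 1)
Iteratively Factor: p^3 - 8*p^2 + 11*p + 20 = (p + 1)*(p^2 - 9*p + 20) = (p - 5)*(p + 1)*(p - 4)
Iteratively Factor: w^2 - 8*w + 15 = (w - 5)*(w - 3)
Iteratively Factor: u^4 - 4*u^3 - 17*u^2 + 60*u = (u - 3)*(u^3 - u^2 - 20*u) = (u - 3)*(u + 4)*(u^2 - 5*u) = (u - 5)*(u - 3)*(u + 4)*(u)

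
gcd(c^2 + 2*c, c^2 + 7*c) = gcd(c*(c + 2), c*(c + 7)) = c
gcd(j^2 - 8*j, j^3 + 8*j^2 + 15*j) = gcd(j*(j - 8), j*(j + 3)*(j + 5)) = j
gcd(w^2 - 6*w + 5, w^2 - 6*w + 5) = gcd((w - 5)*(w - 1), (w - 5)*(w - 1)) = w^2 - 6*w + 5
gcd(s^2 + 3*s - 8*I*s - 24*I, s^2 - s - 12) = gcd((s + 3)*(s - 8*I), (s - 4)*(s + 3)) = s + 3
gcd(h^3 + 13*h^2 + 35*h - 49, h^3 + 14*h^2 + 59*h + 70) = h + 7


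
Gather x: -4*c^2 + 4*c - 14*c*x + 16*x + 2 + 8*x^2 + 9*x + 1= -4*c^2 + 4*c + 8*x^2 + x*(25 - 14*c) + 3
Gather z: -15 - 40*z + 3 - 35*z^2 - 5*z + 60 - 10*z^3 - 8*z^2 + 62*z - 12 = -10*z^3 - 43*z^2 + 17*z + 36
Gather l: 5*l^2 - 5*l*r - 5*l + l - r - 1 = 5*l^2 + l*(-5*r - 4) - r - 1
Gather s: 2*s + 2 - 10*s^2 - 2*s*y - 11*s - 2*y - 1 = -10*s^2 + s*(-2*y - 9) - 2*y + 1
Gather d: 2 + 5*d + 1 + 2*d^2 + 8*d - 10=2*d^2 + 13*d - 7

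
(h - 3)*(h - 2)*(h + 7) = h^3 + 2*h^2 - 29*h + 42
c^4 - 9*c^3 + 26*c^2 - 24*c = c*(c - 4)*(c - 3)*(c - 2)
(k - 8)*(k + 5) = k^2 - 3*k - 40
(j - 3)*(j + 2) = j^2 - j - 6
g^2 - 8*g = g*(g - 8)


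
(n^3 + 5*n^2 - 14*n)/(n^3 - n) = (n^2 + 5*n - 14)/(n^2 - 1)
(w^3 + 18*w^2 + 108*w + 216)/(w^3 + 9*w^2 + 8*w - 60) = (w^2 + 12*w + 36)/(w^2 + 3*w - 10)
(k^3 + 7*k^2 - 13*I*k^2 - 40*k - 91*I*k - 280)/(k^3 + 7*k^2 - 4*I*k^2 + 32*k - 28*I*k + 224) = (k - 5*I)/(k + 4*I)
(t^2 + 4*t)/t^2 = (t + 4)/t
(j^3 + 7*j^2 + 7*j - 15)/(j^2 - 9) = (j^2 + 4*j - 5)/(j - 3)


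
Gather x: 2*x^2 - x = 2*x^2 - x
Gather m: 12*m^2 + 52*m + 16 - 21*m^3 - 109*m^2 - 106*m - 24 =-21*m^3 - 97*m^2 - 54*m - 8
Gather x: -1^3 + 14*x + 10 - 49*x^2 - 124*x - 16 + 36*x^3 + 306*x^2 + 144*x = 36*x^3 + 257*x^2 + 34*x - 7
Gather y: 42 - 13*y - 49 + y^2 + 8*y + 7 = y^2 - 5*y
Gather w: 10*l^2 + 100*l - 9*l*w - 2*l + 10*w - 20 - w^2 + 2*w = 10*l^2 + 98*l - w^2 + w*(12 - 9*l) - 20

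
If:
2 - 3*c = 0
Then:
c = 2/3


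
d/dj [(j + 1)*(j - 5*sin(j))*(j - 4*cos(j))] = (j + 1)*(j - 5*sin(j))*(4*sin(j) + 1) - (j + 1)*(j - 4*cos(j))*(5*cos(j) - 1) + (j - 5*sin(j))*(j - 4*cos(j))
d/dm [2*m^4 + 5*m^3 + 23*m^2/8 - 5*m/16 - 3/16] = 8*m^3 + 15*m^2 + 23*m/4 - 5/16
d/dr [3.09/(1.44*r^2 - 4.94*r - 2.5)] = (15.2646 - 8.8992*r)/(-1.44*r^2 + 4.94*r + 2.5)^2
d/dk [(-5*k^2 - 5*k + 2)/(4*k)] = -5/4 - 1/(2*k^2)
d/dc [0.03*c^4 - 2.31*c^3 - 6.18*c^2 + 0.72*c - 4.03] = 0.12*c^3 - 6.93*c^2 - 12.36*c + 0.72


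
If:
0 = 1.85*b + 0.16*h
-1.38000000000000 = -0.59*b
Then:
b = 2.34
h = -27.04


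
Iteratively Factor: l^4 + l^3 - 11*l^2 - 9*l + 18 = (l - 3)*(l^3 + 4*l^2 + l - 6) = (l - 3)*(l + 2)*(l^2 + 2*l - 3) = (l - 3)*(l + 2)*(l + 3)*(l - 1)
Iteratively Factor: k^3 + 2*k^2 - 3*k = (k - 1)*(k^2 + 3*k) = k*(k - 1)*(k + 3)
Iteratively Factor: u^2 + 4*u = (u)*(u + 4)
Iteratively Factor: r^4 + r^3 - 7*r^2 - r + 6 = (r + 3)*(r^3 - 2*r^2 - r + 2) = (r - 1)*(r + 3)*(r^2 - r - 2) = (r - 1)*(r + 1)*(r + 3)*(r - 2)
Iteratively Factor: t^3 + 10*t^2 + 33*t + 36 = (t + 3)*(t^2 + 7*t + 12) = (t + 3)*(t + 4)*(t + 3)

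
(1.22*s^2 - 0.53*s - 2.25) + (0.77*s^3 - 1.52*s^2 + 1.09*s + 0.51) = 0.77*s^3 - 0.3*s^2 + 0.56*s - 1.74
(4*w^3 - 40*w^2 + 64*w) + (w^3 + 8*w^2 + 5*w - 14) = 5*w^3 - 32*w^2 + 69*w - 14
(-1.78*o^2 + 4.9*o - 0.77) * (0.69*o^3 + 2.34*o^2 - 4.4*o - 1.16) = -1.2282*o^5 - 0.7842*o^4 + 18.7667*o^3 - 21.297*o^2 - 2.296*o + 0.8932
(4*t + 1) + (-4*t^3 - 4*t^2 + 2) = -4*t^3 - 4*t^2 + 4*t + 3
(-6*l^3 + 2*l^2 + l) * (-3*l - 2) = 18*l^4 + 6*l^3 - 7*l^2 - 2*l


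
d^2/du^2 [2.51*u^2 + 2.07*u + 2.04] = 5.02000000000000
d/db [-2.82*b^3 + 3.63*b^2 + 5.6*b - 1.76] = -8.46*b^2 + 7.26*b + 5.6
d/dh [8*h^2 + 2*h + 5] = 16*h + 2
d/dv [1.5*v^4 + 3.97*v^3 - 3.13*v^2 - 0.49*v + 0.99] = 6.0*v^3 + 11.91*v^2 - 6.26*v - 0.49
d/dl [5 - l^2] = -2*l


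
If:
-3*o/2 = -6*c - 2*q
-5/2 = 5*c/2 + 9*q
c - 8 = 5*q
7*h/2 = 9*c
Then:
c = 119/43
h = 306/43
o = 416/43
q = -45/43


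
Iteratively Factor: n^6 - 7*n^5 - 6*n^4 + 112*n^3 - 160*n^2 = (n - 5)*(n^5 - 2*n^4 - 16*n^3 + 32*n^2) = n*(n - 5)*(n^4 - 2*n^3 - 16*n^2 + 32*n) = n*(n - 5)*(n - 4)*(n^3 + 2*n^2 - 8*n) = n*(n - 5)*(n - 4)*(n + 4)*(n^2 - 2*n) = n^2*(n - 5)*(n - 4)*(n + 4)*(n - 2)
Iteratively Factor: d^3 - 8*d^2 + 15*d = (d - 3)*(d^2 - 5*d) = d*(d - 3)*(d - 5)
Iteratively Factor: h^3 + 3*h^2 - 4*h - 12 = (h + 2)*(h^2 + h - 6) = (h + 2)*(h + 3)*(h - 2)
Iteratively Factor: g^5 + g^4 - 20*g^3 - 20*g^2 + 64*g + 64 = (g - 2)*(g^4 + 3*g^3 - 14*g^2 - 48*g - 32) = (g - 2)*(g + 2)*(g^3 + g^2 - 16*g - 16) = (g - 2)*(g + 1)*(g + 2)*(g^2 - 16) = (g - 4)*(g - 2)*(g + 1)*(g + 2)*(g + 4)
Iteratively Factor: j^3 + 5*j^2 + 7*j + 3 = (j + 1)*(j^2 + 4*j + 3) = (j + 1)*(j + 3)*(j + 1)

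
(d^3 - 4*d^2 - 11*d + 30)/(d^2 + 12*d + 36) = (d^3 - 4*d^2 - 11*d + 30)/(d^2 + 12*d + 36)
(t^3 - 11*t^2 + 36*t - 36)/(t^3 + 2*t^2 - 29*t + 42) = (t - 6)/(t + 7)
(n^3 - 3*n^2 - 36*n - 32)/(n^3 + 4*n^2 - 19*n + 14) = (n^3 - 3*n^2 - 36*n - 32)/(n^3 + 4*n^2 - 19*n + 14)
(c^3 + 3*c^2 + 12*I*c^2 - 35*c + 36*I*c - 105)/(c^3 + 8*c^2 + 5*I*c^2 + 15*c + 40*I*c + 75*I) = (c + 7*I)/(c + 5)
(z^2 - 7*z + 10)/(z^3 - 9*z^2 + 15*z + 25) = (z - 2)/(z^2 - 4*z - 5)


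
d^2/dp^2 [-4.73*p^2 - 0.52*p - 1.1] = -9.46000000000000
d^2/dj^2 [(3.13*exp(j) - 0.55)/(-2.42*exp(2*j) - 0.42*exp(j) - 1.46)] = (-18.330532*exp(4*j) + 16.065412*exp(3*j) + 68.030556*exp(2*j) - 5.756704*exp(j) - 7.009168)*exp(j)/(14.172488*exp(6*j) + 7.379064*exp(5*j) + 26.931696*exp(4*j) + 8.977752*exp(3*j) + 16.248048*exp(2*j) + 2.685816*exp(j) + 3.112136)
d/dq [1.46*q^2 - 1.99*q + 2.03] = 2.92*q - 1.99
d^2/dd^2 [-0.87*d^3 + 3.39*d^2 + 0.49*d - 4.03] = 6.78 - 5.22*d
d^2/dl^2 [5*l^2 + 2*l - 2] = 10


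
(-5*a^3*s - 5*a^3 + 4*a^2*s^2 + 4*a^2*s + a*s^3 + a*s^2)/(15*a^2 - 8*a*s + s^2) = a*(-5*a^2*s - 5*a^2 + 4*a*s^2 + 4*a*s + s^3 + s^2)/(15*a^2 - 8*a*s + s^2)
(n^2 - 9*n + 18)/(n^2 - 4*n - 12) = (n - 3)/(n + 2)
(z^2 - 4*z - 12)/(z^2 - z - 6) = (z - 6)/(z - 3)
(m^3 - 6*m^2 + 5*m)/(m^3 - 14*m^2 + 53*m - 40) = m/(m - 8)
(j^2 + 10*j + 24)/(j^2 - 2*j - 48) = (j + 4)/(j - 8)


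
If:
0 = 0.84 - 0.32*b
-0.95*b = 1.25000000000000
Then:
No Solution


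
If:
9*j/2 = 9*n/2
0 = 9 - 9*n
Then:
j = 1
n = 1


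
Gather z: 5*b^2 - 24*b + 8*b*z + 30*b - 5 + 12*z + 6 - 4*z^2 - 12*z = 5*b^2 + 8*b*z + 6*b - 4*z^2 + 1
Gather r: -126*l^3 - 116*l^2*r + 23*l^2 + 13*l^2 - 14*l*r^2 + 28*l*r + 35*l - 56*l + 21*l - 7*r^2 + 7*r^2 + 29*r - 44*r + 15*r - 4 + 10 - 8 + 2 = -126*l^3 + 36*l^2 - 14*l*r^2 + r*(-116*l^2 + 28*l)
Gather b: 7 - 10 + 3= 0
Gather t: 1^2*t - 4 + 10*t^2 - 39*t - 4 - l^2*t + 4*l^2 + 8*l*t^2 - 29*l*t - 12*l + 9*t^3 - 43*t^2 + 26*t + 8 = 4*l^2 - 12*l + 9*t^3 + t^2*(8*l - 33) + t*(-l^2 - 29*l - 12)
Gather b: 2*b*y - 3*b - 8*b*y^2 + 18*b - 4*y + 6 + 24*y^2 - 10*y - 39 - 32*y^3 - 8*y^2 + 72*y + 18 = b*(-8*y^2 + 2*y + 15) - 32*y^3 + 16*y^2 + 58*y - 15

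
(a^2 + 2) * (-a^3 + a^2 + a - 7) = -a^5 + a^4 - a^3 - 5*a^2 + 2*a - 14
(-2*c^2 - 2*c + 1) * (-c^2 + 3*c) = 2*c^4 - 4*c^3 - 7*c^2 + 3*c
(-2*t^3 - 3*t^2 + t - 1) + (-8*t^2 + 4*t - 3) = -2*t^3 - 11*t^2 + 5*t - 4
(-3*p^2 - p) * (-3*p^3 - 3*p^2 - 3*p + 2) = 9*p^5 + 12*p^4 + 12*p^3 - 3*p^2 - 2*p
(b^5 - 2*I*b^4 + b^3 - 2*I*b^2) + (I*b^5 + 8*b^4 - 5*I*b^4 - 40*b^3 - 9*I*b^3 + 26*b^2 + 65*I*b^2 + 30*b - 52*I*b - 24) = b^5 + I*b^5 + 8*b^4 - 7*I*b^4 - 39*b^3 - 9*I*b^3 + 26*b^2 + 63*I*b^2 + 30*b - 52*I*b - 24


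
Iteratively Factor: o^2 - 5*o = (o)*(o - 5)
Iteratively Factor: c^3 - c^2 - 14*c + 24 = (c + 4)*(c^2 - 5*c + 6) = (c - 3)*(c + 4)*(c - 2)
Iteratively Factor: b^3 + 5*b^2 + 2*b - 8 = (b + 4)*(b^2 + b - 2) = (b - 1)*(b + 4)*(b + 2)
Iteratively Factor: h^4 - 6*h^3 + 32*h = (h)*(h^3 - 6*h^2 + 32) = h*(h - 4)*(h^2 - 2*h - 8) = h*(h - 4)^2*(h + 2)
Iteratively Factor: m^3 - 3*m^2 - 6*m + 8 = (m + 2)*(m^2 - 5*m + 4) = (m - 1)*(m + 2)*(m - 4)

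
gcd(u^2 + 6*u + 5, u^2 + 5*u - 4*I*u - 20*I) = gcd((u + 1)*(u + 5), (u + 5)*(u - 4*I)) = u + 5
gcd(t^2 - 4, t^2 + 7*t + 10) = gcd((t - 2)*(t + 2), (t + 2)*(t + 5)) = t + 2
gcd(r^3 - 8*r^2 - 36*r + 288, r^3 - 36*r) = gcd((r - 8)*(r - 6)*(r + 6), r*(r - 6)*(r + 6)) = r^2 - 36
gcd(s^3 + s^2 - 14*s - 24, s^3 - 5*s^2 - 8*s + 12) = s + 2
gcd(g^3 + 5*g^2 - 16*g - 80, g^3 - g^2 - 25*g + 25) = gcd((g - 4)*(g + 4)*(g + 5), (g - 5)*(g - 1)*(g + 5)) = g + 5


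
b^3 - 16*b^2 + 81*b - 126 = (b - 7)*(b - 6)*(b - 3)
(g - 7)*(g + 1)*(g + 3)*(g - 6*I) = g^4 - 3*g^3 - 6*I*g^3 - 25*g^2 + 18*I*g^2 - 21*g + 150*I*g + 126*I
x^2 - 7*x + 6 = (x - 6)*(x - 1)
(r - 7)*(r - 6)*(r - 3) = r^3 - 16*r^2 + 81*r - 126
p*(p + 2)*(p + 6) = p^3 + 8*p^2 + 12*p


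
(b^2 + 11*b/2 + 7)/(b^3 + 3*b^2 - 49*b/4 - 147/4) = 2*(b + 2)/(2*b^2 - b - 21)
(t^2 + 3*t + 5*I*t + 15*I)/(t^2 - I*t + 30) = (t + 3)/(t - 6*I)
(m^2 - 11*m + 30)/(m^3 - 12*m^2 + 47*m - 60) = (m - 6)/(m^2 - 7*m + 12)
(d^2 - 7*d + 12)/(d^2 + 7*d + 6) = (d^2 - 7*d + 12)/(d^2 + 7*d + 6)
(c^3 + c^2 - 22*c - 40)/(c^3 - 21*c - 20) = (c + 2)/(c + 1)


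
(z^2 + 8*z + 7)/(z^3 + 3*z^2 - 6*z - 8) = (z + 7)/(z^2 + 2*z - 8)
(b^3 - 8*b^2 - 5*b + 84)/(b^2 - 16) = (b^2 - 4*b - 21)/(b + 4)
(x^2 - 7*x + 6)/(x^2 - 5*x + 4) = (x - 6)/(x - 4)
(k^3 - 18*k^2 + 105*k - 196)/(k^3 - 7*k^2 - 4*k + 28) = (k^2 - 11*k + 28)/(k^2 - 4)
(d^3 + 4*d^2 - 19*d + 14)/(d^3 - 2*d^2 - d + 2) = (d + 7)/(d + 1)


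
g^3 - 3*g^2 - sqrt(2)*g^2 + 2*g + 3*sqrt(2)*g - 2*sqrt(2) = (g - 2)*(g - 1)*(g - sqrt(2))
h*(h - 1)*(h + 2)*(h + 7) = h^4 + 8*h^3 + 5*h^2 - 14*h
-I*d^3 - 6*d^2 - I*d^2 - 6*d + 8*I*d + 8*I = (d - 4*I)*(d - 2*I)*(-I*d - I)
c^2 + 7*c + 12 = (c + 3)*(c + 4)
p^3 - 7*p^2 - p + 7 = (p - 7)*(p - 1)*(p + 1)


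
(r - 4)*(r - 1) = r^2 - 5*r + 4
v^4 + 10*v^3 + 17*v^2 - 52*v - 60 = (v - 2)*(v + 1)*(v + 5)*(v + 6)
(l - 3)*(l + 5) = l^2 + 2*l - 15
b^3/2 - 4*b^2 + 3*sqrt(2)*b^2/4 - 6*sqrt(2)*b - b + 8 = (b/2 + sqrt(2))*(b - 8)*(b - sqrt(2)/2)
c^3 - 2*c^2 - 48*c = c*(c - 8)*(c + 6)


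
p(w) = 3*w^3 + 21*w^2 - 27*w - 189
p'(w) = 9*w^2 + 42*w - 27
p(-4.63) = 88.43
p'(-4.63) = -28.53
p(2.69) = -51.28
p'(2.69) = 151.10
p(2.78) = -37.31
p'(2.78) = 159.32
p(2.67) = -54.28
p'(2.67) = 149.30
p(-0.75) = -158.20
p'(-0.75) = -53.44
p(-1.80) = -89.86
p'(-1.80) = -73.44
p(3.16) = 30.04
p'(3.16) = 195.59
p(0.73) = -196.35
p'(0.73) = 8.46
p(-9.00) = -432.00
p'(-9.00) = 324.00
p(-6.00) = 81.00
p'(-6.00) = 45.00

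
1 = 1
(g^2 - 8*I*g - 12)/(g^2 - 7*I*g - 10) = (g - 6*I)/(g - 5*I)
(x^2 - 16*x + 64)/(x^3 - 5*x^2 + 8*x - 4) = (x^2 - 16*x + 64)/(x^3 - 5*x^2 + 8*x - 4)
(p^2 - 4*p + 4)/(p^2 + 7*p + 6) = (p^2 - 4*p + 4)/(p^2 + 7*p + 6)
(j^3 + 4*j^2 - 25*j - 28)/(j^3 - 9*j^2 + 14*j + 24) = (j + 7)/(j - 6)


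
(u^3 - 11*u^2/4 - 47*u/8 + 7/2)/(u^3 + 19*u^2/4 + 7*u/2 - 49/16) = 2*(u - 4)/(2*u + 7)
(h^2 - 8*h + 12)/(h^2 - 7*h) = (h^2 - 8*h + 12)/(h*(h - 7))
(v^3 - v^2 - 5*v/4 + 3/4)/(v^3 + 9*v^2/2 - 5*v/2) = (2*v^2 - v - 3)/(2*v*(v + 5))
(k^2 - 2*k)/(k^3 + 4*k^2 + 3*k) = (k - 2)/(k^2 + 4*k + 3)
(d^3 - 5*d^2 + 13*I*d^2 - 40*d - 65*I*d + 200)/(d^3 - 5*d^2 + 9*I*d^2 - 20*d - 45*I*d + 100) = (d + 8*I)/(d + 4*I)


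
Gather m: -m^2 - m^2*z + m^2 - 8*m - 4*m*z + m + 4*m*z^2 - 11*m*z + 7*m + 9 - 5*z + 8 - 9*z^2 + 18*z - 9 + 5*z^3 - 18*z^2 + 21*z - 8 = -m^2*z + m*(4*z^2 - 15*z) + 5*z^3 - 27*z^2 + 34*z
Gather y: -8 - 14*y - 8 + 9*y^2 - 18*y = 9*y^2 - 32*y - 16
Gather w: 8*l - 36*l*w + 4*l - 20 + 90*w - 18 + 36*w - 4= 12*l + w*(126 - 36*l) - 42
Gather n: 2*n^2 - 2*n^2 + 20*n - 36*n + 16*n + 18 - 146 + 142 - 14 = 0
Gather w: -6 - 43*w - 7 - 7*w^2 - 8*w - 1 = -7*w^2 - 51*w - 14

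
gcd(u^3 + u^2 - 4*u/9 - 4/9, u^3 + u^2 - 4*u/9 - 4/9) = u^3 + u^2 - 4*u/9 - 4/9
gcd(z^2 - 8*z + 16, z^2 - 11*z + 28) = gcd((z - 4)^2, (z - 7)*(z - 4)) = z - 4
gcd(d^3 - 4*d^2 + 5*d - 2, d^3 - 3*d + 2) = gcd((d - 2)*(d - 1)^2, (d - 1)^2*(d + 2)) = d^2 - 2*d + 1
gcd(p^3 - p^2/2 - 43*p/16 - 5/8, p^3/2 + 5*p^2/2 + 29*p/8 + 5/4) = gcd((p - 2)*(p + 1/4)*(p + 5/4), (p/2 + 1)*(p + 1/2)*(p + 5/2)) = 1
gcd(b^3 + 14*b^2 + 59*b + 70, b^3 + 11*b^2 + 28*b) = b + 7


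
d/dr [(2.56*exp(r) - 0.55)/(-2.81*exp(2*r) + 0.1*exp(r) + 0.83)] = (7.1936*exp(2*r) - 3.091*exp(r) + 2.1798)*exp(r)/(7.8961*exp(4*r) - 0.562*exp(3*r) - 4.6546*exp(2*r) + 0.166*exp(r) + 0.6889)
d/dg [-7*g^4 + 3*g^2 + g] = -28*g^3 + 6*g + 1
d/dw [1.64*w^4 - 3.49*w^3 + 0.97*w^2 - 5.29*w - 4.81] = 6.56*w^3 - 10.47*w^2 + 1.94*w - 5.29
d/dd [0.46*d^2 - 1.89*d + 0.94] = 0.92*d - 1.89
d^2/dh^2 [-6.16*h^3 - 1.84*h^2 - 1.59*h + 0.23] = -36.96*h - 3.68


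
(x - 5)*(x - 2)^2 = x^3 - 9*x^2 + 24*x - 20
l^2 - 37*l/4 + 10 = (l - 8)*(l - 5/4)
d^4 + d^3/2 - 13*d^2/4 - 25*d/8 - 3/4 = (d - 2)*(d + 1/2)^2*(d + 3/2)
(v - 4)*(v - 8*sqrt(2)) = v^2 - 8*sqrt(2)*v - 4*v + 32*sqrt(2)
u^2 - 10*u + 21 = (u - 7)*(u - 3)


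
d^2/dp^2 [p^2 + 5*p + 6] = 2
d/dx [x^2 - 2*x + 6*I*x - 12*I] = 2*x - 2 + 6*I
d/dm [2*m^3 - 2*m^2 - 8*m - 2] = 6*m^2 - 4*m - 8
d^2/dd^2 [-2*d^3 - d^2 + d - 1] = -12*d - 2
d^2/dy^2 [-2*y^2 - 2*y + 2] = -4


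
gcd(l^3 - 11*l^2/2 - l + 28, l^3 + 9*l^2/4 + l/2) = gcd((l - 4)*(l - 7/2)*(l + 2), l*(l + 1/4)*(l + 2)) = l + 2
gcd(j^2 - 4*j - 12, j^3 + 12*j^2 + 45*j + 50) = j + 2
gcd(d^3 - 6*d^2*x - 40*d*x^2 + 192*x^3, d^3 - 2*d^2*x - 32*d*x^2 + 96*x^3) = -d^2 - 2*d*x + 24*x^2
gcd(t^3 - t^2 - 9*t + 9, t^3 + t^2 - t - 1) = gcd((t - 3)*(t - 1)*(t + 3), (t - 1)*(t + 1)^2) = t - 1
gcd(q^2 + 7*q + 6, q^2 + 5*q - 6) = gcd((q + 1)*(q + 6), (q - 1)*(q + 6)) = q + 6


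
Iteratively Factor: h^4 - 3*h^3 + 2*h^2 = (h - 1)*(h^3 - 2*h^2) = h*(h - 1)*(h^2 - 2*h) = h^2*(h - 1)*(h - 2)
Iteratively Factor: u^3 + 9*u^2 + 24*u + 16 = (u + 4)*(u^2 + 5*u + 4) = (u + 4)^2*(u + 1)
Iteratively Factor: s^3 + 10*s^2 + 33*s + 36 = (s + 3)*(s^2 + 7*s + 12) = (s + 3)^2*(s + 4)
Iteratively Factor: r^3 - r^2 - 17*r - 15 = (r + 3)*(r^2 - 4*r - 5) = (r + 1)*(r + 3)*(r - 5)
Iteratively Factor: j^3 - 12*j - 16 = (j + 2)*(j^2 - 2*j - 8) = (j - 4)*(j + 2)*(j + 2)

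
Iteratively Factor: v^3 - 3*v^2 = (v)*(v^2 - 3*v) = v^2*(v - 3)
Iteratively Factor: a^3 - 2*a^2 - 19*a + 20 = (a - 1)*(a^2 - a - 20) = (a - 1)*(a + 4)*(a - 5)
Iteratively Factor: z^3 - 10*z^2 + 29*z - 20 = (z - 1)*(z^2 - 9*z + 20) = (z - 5)*(z - 1)*(z - 4)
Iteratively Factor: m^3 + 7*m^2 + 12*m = (m + 3)*(m^2 + 4*m) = m*(m + 3)*(m + 4)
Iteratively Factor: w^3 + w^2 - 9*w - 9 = (w + 3)*(w^2 - 2*w - 3) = (w - 3)*(w + 3)*(w + 1)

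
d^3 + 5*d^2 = d^2*(d + 5)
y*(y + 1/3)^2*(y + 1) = y^4 + 5*y^3/3 + 7*y^2/9 + y/9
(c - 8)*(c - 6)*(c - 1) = c^3 - 15*c^2 + 62*c - 48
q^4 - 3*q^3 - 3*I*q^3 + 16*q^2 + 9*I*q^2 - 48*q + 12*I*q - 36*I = (q - 3)*(q - 6*I)*(q + I)*(q + 2*I)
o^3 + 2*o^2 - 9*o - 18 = (o - 3)*(o + 2)*(o + 3)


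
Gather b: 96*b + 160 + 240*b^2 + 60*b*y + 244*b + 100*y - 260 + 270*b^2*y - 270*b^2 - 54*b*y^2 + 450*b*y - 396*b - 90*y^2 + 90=b^2*(270*y - 30) + b*(-54*y^2 + 510*y - 56) - 90*y^2 + 100*y - 10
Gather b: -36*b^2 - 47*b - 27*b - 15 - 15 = -36*b^2 - 74*b - 30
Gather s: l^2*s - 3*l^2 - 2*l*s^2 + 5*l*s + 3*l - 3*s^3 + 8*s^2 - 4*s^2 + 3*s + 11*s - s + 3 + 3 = -3*l^2 + 3*l - 3*s^3 + s^2*(4 - 2*l) + s*(l^2 + 5*l + 13) + 6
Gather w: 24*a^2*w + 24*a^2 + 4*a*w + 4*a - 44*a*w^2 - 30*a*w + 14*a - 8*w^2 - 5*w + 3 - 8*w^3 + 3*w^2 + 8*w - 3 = 24*a^2 + 18*a - 8*w^3 + w^2*(-44*a - 5) + w*(24*a^2 - 26*a + 3)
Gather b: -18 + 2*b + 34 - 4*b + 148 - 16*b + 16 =180 - 18*b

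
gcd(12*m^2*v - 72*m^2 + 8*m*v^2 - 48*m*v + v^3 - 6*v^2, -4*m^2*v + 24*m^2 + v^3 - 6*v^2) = 2*m*v - 12*m + v^2 - 6*v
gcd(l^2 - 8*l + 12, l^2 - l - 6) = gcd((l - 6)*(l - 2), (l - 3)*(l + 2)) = 1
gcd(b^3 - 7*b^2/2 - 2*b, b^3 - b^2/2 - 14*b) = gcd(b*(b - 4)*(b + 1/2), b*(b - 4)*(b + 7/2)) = b^2 - 4*b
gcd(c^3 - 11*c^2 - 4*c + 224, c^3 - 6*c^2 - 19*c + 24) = c - 8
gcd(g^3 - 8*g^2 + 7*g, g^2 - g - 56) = 1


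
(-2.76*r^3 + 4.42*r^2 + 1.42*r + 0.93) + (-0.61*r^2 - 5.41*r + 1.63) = -2.76*r^3 + 3.81*r^2 - 3.99*r + 2.56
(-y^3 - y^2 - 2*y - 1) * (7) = -7*y^3 - 7*y^2 - 14*y - 7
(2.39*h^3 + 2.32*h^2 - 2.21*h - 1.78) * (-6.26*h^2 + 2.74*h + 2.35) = -14.9614*h^5 - 7.9746*h^4 + 25.8079*h^3 + 10.5394*h^2 - 10.0707*h - 4.183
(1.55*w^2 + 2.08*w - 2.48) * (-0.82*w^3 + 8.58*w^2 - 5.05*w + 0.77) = -1.271*w^5 + 11.5934*w^4 + 12.0525*w^3 - 30.5889*w^2 + 14.1256*w - 1.9096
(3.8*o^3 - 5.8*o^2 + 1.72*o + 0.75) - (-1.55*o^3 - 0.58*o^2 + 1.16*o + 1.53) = 5.35*o^3 - 5.22*o^2 + 0.56*o - 0.78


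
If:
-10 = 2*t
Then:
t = -5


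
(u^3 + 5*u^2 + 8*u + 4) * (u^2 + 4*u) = u^5 + 9*u^4 + 28*u^3 + 36*u^2 + 16*u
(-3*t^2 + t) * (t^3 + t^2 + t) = -3*t^5 - 2*t^4 - 2*t^3 + t^2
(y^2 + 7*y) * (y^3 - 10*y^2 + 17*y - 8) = y^5 - 3*y^4 - 53*y^3 + 111*y^2 - 56*y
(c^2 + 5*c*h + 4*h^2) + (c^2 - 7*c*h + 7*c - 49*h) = 2*c^2 - 2*c*h + 7*c + 4*h^2 - 49*h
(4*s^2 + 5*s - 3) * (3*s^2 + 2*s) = 12*s^4 + 23*s^3 + s^2 - 6*s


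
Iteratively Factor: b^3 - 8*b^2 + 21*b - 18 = (b - 3)*(b^2 - 5*b + 6) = (b - 3)*(b - 2)*(b - 3)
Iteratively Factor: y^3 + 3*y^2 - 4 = (y + 2)*(y^2 + y - 2) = (y - 1)*(y + 2)*(y + 2)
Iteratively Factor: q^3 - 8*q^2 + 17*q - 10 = (q - 5)*(q^2 - 3*q + 2) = (q - 5)*(q - 2)*(q - 1)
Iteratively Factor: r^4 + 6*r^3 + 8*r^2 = (r + 2)*(r^3 + 4*r^2) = r*(r + 2)*(r^2 + 4*r) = r*(r + 2)*(r + 4)*(r)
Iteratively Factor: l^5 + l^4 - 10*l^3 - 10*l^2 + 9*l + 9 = (l + 1)*(l^4 - 10*l^2 + 9) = (l + 1)*(l + 3)*(l^3 - 3*l^2 - l + 3) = (l - 3)*(l + 1)*(l + 3)*(l^2 - 1) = (l - 3)*(l + 1)^2*(l + 3)*(l - 1)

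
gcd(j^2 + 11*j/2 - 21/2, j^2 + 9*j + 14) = j + 7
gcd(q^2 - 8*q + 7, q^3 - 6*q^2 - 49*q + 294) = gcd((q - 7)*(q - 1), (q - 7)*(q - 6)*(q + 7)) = q - 7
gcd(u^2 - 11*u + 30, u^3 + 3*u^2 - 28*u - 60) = u - 5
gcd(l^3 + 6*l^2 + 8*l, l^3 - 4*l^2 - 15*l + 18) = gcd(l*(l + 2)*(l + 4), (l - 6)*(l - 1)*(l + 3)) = 1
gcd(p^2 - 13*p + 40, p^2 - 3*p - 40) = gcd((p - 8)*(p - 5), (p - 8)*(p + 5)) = p - 8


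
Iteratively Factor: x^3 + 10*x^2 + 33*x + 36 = (x + 4)*(x^2 + 6*x + 9) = (x + 3)*(x + 4)*(x + 3)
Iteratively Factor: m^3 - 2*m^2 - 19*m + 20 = (m + 4)*(m^2 - 6*m + 5) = (m - 5)*(m + 4)*(m - 1)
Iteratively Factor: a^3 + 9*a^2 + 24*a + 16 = (a + 1)*(a^2 + 8*a + 16) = (a + 1)*(a + 4)*(a + 4)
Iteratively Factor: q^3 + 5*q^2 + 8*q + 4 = (q + 2)*(q^2 + 3*q + 2) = (q + 2)^2*(q + 1)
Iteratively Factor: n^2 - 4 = (n - 2)*(n + 2)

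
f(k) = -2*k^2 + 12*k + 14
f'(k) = 12 - 4*k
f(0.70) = 21.42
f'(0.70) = 9.20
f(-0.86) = 2.20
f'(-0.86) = 15.44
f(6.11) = 12.66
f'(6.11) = -12.44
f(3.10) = 31.98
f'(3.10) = -0.40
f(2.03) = 30.12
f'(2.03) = 3.88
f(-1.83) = -14.66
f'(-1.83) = 19.32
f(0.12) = 15.41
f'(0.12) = 11.52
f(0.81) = 22.41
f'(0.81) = 8.76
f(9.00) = -40.00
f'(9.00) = -24.00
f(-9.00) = -256.00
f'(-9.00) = 48.00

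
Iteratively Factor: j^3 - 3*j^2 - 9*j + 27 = (j - 3)*(j^2 - 9) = (j - 3)^2*(j + 3)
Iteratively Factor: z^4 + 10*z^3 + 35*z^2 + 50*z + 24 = (z + 3)*(z^3 + 7*z^2 + 14*z + 8) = (z + 3)*(z + 4)*(z^2 + 3*z + 2) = (z + 2)*(z + 3)*(z + 4)*(z + 1)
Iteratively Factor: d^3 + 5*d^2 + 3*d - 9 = (d - 1)*(d^2 + 6*d + 9) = (d - 1)*(d + 3)*(d + 3)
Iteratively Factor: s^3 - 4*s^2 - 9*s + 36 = (s + 3)*(s^2 - 7*s + 12) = (s - 3)*(s + 3)*(s - 4)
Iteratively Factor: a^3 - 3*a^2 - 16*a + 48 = (a - 4)*(a^2 + a - 12) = (a - 4)*(a + 4)*(a - 3)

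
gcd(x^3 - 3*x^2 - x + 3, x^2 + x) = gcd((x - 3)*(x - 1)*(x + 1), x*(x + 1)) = x + 1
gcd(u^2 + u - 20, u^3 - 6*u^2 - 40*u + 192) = u - 4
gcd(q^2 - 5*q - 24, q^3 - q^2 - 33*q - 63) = q + 3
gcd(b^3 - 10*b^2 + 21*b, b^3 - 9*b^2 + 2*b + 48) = b - 3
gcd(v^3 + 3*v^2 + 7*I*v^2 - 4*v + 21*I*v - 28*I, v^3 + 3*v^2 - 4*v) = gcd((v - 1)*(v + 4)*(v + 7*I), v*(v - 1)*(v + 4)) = v^2 + 3*v - 4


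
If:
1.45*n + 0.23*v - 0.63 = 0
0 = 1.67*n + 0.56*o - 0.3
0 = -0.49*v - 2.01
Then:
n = 1.09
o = -2.70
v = -4.10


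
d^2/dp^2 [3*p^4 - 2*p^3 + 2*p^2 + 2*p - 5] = 36*p^2 - 12*p + 4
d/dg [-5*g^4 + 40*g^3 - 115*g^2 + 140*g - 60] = -20*g^3 + 120*g^2 - 230*g + 140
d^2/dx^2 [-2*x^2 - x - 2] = -4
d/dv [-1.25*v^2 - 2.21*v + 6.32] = -2.5*v - 2.21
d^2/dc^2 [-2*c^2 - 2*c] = -4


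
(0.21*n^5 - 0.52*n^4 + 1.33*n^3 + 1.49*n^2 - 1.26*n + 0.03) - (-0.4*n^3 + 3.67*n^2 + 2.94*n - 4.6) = 0.21*n^5 - 0.52*n^4 + 1.73*n^3 - 2.18*n^2 - 4.2*n + 4.63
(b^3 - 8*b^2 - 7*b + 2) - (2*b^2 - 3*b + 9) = b^3 - 10*b^2 - 4*b - 7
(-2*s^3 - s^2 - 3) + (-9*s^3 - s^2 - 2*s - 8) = -11*s^3 - 2*s^2 - 2*s - 11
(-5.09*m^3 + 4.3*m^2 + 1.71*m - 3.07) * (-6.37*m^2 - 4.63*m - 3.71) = 32.4233*m^5 - 3.8243*m^4 - 11.9178*m^3 - 4.3144*m^2 + 7.87*m + 11.3897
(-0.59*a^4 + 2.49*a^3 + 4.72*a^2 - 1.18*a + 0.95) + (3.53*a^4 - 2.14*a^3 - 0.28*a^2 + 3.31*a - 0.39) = 2.94*a^4 + 0.35*a^3 + 4.44*a^2 + 2.13*a + 0.56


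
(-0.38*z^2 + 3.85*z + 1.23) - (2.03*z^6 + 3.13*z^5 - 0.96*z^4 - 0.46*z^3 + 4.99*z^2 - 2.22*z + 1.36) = -2.03*z^6 - 3.13*z^5 + 0.96*z^4 + 0.46*z^3 - 5.37*z^2 + 6.07*z - 0.13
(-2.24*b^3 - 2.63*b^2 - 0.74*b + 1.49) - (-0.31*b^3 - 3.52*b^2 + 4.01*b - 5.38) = -1.93*b^3 + 0.89*b^2 - 4.75*b + 6.87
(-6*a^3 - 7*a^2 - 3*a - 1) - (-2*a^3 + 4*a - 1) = -4*a^3 - 7*a^2 - 7*a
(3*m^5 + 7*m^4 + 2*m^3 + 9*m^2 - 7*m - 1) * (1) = 3*m^5 + 7*m^4 + 2*m^3 + 9*m^2 - 7*m - 1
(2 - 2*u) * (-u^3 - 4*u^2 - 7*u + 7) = 2*u^4 + 6*u^3 + 6*u^2 - 28*u + 14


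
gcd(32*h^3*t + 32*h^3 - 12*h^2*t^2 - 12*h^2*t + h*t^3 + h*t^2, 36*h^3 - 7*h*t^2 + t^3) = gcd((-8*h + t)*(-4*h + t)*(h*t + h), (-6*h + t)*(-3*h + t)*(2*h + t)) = 1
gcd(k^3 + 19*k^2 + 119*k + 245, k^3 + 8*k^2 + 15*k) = k + 5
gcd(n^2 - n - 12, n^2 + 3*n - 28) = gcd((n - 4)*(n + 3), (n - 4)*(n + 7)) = n - 4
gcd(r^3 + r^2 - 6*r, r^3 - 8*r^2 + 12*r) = r^2 - 2*r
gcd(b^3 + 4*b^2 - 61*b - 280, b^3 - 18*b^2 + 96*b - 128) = b - 8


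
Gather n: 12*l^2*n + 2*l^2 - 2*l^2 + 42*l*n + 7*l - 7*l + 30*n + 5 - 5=n*(12*l^2 + 42*l + 30)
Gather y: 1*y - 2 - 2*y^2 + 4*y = -2*y^2 + 5*y - 2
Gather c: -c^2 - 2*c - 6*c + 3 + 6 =-c^2 - 8*c + 9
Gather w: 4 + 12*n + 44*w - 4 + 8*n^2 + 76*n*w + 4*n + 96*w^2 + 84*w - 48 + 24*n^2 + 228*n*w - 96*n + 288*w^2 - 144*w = 32*n^2 - 80*n + 384*w^2 + w*(304*n - 16) - 48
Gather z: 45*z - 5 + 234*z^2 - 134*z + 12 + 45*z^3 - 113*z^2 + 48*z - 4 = 45*z^3 + 121*z^2 - 41*z + 3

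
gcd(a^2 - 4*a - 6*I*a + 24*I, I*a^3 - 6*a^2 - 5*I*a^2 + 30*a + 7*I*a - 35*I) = 1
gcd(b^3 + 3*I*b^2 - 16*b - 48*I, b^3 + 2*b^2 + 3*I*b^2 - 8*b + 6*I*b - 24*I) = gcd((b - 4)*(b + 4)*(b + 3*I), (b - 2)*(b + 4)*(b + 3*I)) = b^2 + b*(4 + 3*I) + 12*I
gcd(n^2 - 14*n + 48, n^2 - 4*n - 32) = n - 8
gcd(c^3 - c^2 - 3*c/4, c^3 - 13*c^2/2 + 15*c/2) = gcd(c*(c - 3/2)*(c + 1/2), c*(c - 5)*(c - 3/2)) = c^2 - 3*c/2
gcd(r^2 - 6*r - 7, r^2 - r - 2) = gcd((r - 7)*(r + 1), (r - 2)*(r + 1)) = r + 1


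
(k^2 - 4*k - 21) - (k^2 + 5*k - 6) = -9*k - 15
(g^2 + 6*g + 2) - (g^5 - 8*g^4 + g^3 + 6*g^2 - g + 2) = -g^5 + 8*g^4 - g^3 - 5*g^2 + 7*g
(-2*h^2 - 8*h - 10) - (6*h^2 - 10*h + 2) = -8*h^2 + 2*h - 12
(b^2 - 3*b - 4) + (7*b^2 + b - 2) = 8*b^2 - 2*b - 6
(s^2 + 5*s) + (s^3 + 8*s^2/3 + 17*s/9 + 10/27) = s^3 + 11*s^2/3 + 62*s/9 + 10/27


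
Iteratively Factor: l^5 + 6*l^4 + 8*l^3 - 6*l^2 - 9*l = (l)*(l^4 + 6*l^3 + 8*l^2 - 6*l - 9) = l*(l + 3)*(l^3 + 3*l^2 - l - 3) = l*(l + 3)^2*(l^2 - 1) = l*(l + 1)*(l + 3)^2*(l - 1)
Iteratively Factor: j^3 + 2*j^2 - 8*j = (j + 4)*(j^2 - 2*j) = (j - 2)*(j + 4)*(j)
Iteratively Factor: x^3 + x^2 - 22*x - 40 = (x + 4)*(x^2 - 3*x - 10) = (x + 2)*(x + 4)*(x - 5)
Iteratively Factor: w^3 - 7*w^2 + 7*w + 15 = (w - 5)*(w^2 - 2*w - 3) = (w - 5)*(w + 1)*(w - 3)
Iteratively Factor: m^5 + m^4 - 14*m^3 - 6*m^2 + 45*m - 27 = (m + 3)*(m^4 - 2*m^3 - 8*m^2 + 18*m - 9) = (m - 1)*(m + 3)*(m^3 - m^2 - 9*m + 9) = (m - 1)*(m + 3)^2*(m^2 - 4*m + 3) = (m - 1)^2*(m + 3)^2*(m - 3)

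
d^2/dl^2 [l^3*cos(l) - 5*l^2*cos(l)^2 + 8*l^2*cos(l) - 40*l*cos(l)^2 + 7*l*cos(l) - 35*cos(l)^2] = -l^3*cos(l) - 6*l^2*sin(l) - 8*l^2*cos(l) + 10*l^2*cos(2*l) - 32*l*sin(l) + 20*l*sin(2*l) - l*cos(l) + 80*l*cos(2*l) - 14*sin(l) + 80*sin(2*l) + 16*cos(l) + 65*cos(2*l) - 5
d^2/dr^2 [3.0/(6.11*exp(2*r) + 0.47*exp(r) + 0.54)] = (3.0*(12.22*exp(r) + 0.47)*(24.44*exp(r) + 0.94)*exp(r) - (73.32*exp(r) + 1.41)*(6.11*exp(2*r) + 0.47*exp(r) + 0.54))*exp(r)/(6.11*exp(2*r) + 0.47*exp(r) + 0.54)^3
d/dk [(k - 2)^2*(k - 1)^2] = 2*(k - 2)*(k - 1)*(2*k - 3)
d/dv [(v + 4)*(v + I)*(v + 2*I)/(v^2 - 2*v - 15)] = (v^4 - 4*v^3 + v^2*(-51 - 18*I) + v*(-104 - 90*I) + 14 - 180*I)/(v^4 - 4*v^3 - 26*v^2 + 60*v + 225)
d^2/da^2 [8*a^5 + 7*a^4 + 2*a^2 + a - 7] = 160*a^3 + 84*a^2 + 4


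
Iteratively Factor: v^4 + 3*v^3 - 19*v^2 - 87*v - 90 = (v + 3)*(v^3 - 19*v - 30) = (v - 5)*(v + 3)*(v^2 + 5*v + 6) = (v - 5)*(v + 2)*(v + 3)*(v + 3)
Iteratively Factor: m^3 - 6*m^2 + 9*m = (m)*(m^2 - 6*m + 9) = m*(m - 3)*(m - 3)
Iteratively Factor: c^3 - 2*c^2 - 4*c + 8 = (c - 2)*(c^2 - 4) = (c - 2)^2*(c + 2)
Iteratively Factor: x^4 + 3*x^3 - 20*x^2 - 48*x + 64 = (x - 1)*(x^3 + 4*x^2 - 16*x - 64) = (x - 1)*(x + 4)*(x^2 - 16) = (x - 4)*(x - 1)*(x + 4)*(x + 4)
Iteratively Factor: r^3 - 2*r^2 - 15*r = (r + 3)*(r^2 - 5*r) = (r - 5)*(r + 3)*(r)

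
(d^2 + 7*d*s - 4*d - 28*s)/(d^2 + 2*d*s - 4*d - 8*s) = (d + 7*s)/(d + 2*s)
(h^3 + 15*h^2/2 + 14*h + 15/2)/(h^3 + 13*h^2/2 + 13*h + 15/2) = (2*h^2 + 13*h + 15)/(2*h^2 + 11*h + 15)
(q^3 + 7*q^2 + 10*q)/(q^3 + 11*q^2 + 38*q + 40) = q/(q + 4)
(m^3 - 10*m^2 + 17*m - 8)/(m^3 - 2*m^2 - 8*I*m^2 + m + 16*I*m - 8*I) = (m - 8)/(m - 8*I)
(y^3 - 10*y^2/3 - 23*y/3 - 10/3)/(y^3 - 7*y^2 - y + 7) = (3*y^2 - 13*y - 10)/(3*(y^2 - 8*y + 7))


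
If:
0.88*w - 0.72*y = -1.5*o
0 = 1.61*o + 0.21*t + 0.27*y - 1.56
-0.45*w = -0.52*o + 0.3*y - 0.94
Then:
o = 0.519159456118665*y - 0.73035493554653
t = 13.0279592677615 - 5.26593678262405*y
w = 1.24492318559068 - 0.0667490729295426*y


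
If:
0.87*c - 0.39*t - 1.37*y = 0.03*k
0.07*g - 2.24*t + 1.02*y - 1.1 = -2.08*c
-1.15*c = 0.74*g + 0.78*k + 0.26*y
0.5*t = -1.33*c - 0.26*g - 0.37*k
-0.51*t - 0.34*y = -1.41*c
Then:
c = -0.71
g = -15.39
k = 15.74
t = -1.76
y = -0.29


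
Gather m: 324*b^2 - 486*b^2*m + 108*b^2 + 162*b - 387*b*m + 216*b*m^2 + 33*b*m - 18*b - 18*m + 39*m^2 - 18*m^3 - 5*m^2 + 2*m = 432*b^2 + 144*b - 18*m^3 + m^2*(216*b + 34) + m*(-486*b^2 - 354*b - 16)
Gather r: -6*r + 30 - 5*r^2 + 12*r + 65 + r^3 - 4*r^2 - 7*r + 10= r^3 - 9*r^2 - r + 105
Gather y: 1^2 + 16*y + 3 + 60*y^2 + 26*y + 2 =60*y^2 + 42*y + 6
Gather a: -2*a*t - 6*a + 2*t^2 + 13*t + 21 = a*(-2*t - 6) + 2*t^2 + 13*t + 21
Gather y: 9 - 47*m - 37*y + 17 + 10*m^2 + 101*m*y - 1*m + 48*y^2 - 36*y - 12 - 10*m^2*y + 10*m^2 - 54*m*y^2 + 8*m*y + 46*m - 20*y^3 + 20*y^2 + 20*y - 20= 20*m^2 - 2*m - 20*y^3 + y^2*(68 - 54*m) + y*(-10*m^2 + 109*m - 53) - 6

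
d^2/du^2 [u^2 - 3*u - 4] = 2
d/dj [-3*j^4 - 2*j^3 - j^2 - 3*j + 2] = -12*j^3 - 6*j^2 - 2*j - 3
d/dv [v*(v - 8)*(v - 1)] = 3*v^2 - 18*v + 8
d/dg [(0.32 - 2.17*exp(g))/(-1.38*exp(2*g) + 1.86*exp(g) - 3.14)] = (-2.9946*exp(2*g) + 0.8832*exp(g) + 6.2186)*exp(g)/(1.9044*exp(4*g) - 5.1336*exp(3*g) + 12.126*exp(2*g) - 11.6808*exp(g) + 9.8596)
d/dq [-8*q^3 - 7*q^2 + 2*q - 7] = -24*q^2 - 14*q + 2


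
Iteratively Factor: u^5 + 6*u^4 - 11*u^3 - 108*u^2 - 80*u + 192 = (u - 1)*(u^4 + 7*u^3 - 4*u^2 - 112*u - 192) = (u - 1)*(u + 3)*(u^3 + 4*u^2 - 16*u - 64) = (u - 1)*(u + 3)*(u + 4)*(u^2 - 16) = (u - 1)*(u + 3)*(u + 4)^2*(u - 4)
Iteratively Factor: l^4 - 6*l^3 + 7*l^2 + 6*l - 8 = (l - 4)*(l^3 - 2*l^2 - l + 2) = (l - 4)*(l - 1)*(l^2 - l - 2) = (l - 4)*(l - 2)*(l - 1)*(l + 1)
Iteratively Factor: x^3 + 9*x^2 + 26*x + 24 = (x + 2)*(x^2 + 7*x + 12) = (x + 2)*(x + 4)*(x + 3)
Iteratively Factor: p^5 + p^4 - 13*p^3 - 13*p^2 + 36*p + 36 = (p - 2)*(p^4 + 3*p^3 - 7*p^2 - 27*p - 18) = (p - 2)*(p + 2)*(p^3 + p^2 - 9*p - 9) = (p - 2)*(p + 1)*(p + 2)*(p^2 - 9) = (p - 2)*(p + 1)*(p + 2)*(p + 3)*(p - 3)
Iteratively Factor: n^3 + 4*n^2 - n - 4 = (n + 1)*(n^2 + 3*n - 4) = (n + 1)*(n + 4)*(n - 1)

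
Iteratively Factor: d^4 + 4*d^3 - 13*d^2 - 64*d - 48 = (d - 4)*(d^3 + 8*d^2 + 19*d + 12) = (d - 4)*(d + 1)*(d^2 + 7*d + 12) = (d - 4)*(d + 1)*(d + 3)*(d + 4)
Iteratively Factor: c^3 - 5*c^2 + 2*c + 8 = (c - 4)*(c^2 - c - 2) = (c - 4)*(c - 2)*(c + 1)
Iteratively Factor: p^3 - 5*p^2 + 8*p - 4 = (p - 2)*(p^2 - 3*p + 2) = (p - 2)*(p - 1)*(p - 2)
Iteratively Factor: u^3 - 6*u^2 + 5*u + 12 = (u + 1)*(u^2 - 7*u + 12) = (u - 3)*(u + 1)*(u - 4)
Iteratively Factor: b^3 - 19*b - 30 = (b + 2)*(b^2 - 2*b - 15) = (b + 2)*(b + 3)*(b - 5)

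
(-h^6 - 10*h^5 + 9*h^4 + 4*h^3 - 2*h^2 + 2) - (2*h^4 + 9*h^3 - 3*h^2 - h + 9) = -h^6 - 10*h^5 + 7*h^4 - 5*h^3 + h^2 + h - 7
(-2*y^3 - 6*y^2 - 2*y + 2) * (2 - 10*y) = 20*y^4 + 56*y^3 + 8*y^2 - 24*y + 4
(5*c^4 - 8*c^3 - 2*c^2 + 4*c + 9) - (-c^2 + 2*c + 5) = 5*c^4 - 8*c^3 - c^2 + 2*c + 4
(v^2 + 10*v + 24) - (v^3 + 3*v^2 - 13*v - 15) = -v^3 - 2*v^2 + 23*v + 39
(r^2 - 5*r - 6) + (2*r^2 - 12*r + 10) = 3*r^2 - 17*r + 4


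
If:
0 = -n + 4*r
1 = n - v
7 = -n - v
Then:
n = -3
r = -3/4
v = -4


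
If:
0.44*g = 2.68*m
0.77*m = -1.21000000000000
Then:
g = -9.57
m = -1.57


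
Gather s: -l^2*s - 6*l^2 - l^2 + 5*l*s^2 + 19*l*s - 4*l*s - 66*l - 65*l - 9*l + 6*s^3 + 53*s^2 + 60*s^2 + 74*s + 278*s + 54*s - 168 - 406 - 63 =-7*l^2 - 140*l + 6*s^3 + s^2*(5*l + 113) + s*(-l^2 + 15*l + 406) - 637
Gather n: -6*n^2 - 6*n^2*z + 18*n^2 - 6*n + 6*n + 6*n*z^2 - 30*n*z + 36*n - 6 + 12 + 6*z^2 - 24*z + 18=n^2*(12 - 6*z) + n*(6*z^2 - 30*z + 36) + 6*z^2 - 24*z + 24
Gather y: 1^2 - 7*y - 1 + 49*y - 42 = 42*y - 42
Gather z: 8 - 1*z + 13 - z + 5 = 26 - 2*z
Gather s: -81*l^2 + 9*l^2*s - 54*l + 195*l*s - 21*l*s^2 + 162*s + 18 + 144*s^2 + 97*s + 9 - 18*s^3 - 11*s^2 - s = -81*l^2 - 54*l - 18*s^3 + s^2*(133 - 21*l) + s*(9*l^2 + 195*l + 258) + 27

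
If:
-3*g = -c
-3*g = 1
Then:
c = -1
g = -1/3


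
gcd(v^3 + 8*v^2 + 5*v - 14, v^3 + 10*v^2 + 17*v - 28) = v^2 + 6*v - 7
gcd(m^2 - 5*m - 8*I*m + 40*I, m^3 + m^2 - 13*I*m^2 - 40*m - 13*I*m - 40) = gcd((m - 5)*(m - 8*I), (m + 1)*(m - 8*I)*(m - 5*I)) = m - 8*I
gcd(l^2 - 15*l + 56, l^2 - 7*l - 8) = l - 8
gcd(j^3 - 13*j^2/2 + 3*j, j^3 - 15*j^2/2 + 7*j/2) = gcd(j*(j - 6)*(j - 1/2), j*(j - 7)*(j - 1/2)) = j^2 - j/2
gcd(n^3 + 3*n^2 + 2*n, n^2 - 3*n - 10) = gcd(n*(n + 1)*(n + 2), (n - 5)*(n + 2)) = n + 2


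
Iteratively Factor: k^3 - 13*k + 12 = (k + 4)*(k^2 - 4*k + 3) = (k - 3)*(k + 4)*(k - 1)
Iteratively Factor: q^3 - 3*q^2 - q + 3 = (q - 3)*(q^2 - 1) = (q - 3)*(q - 1)*(q + 1)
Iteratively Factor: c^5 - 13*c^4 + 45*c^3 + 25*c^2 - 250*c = (c + 2)*(c^4 - 15*c^3 + 75*c^2 - 125*c) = c*(c + 2)*(c^3 - 15*c^2 + 75*c - 125) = c*(c - 5)*(c + 2)*(c^2 - 10*c + 25) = c*(c - 5)^2*(c + 2)*(c - 5)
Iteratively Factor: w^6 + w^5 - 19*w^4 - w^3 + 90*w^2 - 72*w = (w - 1)*(w^5 + 2*w^4 - 17*w^3 - 18*w^2 + 72*w) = (w - 1)*(w + 3)*(w^4 - w^3 - 14*w^2 + 24*w) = (w - 1)*(w + 3)*(w + 4)*(w^3 - 5*w^2 + 6*w) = (w - 3)*(w - 1)*(w + 3)*(w + 4)*(w^2 - 2*w) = w*(w - 3)*(w - 1)*(w + 3)*(w + 4)*(w - 2)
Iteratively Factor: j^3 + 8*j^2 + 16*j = (j + 4)*(j^2 + 4*j) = j*(j + 4)*(j + 4)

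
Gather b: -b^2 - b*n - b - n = -b^2 + b*(-n - 1) - n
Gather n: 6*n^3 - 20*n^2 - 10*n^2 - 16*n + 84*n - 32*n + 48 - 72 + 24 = 6*n^3 - 30*n^2 + 36*n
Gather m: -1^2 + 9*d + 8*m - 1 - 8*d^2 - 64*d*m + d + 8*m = -8*d^2 + 10*d + m*(16 - 64*d) - 2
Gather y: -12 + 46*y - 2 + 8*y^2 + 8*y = 8*y^2 + 54*y - 14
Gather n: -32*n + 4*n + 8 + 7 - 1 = 14 - 28*n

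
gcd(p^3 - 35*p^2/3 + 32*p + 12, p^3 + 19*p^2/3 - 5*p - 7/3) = p + 1/3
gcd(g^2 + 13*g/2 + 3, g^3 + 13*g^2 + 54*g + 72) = g + 6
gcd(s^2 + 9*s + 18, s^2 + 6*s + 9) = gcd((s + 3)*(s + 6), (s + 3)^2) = s + 3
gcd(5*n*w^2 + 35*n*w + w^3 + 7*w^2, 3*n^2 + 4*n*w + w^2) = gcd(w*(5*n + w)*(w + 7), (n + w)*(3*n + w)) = 1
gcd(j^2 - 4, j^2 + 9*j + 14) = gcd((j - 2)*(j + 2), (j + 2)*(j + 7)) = j + 2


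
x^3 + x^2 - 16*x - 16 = (x - 4)*(x + 1)*(x + 4)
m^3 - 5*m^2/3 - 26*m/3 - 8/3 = (m - 4)*(m + 1/3)*(m + 2)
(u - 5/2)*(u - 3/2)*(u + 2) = u^3 - 2*u^2 - 17*u/4 + 15/2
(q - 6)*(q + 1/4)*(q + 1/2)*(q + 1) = q^4 - 17*q^3/4 - 77*q^2/8 - 41*q/8 - 3/4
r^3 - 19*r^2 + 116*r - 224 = (r - 8)*(r - 7)*(r - 4)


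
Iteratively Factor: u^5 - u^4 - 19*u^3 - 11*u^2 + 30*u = (u + 2)*(u^4 - 3*u^3 - 13*u^2 + 15*u) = (u - 1)*(u + 2)*(u^3 - 2*u^2 - 15*u) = (u - 5)*(u - 1)*(u + 2)*(u^2 + 3*u) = u*(u - 5)*(u - 1)*(u + 2)*(u + 3)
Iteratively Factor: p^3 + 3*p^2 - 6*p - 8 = (p + 4)*(p^2 - p - 2) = (p + 1)*(p + 4)*(p - 2)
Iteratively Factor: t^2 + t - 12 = (t - 3)*(t + 4)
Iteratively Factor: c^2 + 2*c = (c + 2)*(c)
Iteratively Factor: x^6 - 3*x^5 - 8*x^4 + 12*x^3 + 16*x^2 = (x + 2)*(x^5 - 5*x^4 + 2*x^3 + 8*x^2) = (x - 2)*(x + 2)*(x^4 - 3*x^3 - 4*x^2) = (x - 4)*(x - 2)*(x + 2)*(x^3 + x^2) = (x - 4)*(x - 2)*(x + 1)*(x + 2)*(x^2) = x*(x - 4)*(x - 2)*(x + 1)*(x + 2)*(x)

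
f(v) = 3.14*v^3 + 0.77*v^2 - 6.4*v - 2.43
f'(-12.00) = 1331.60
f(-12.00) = -5240.67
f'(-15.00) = 2090.00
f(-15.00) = -10330.68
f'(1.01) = 4.76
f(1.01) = -4.87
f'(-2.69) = 57.62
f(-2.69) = -40.76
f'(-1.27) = 6.84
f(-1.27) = 0.51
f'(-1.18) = 4.90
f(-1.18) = 1.04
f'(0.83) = 1.37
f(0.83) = -5.42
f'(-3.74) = 119.60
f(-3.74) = -131.99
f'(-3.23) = 86.90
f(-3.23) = -79.54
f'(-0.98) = 1.14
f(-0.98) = 1.63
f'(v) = 9.42*v^2 + 1.54*v - 6.4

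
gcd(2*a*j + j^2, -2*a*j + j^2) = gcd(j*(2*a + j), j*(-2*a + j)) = j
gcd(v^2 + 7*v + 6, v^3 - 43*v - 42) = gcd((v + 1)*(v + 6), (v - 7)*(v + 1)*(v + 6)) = v^2 + 7*v + 6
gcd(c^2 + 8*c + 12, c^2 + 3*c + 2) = c + 2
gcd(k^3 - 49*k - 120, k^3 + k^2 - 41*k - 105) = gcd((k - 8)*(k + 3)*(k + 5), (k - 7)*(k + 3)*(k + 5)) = k^2 + 8*k + 15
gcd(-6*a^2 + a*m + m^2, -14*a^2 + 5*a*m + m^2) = 2*a - m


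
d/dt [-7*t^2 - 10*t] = -14*t - 10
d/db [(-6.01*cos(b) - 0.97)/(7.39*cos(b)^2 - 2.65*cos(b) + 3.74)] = (-44.4139*cos(b)^2 - 14.3366*cos(b) + 25.0479)*sin(b)/(54.6121*cos(b)^4 - 39.167*cos(b)^3 + 62.2997*cos(b)^2 - 19.822*cos(b) + 13.9876)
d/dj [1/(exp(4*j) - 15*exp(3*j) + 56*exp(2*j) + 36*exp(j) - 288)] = (-4*exp(3*j) + 45*exp(2*j) - 112*exp(j) - 36)*exp(j)/(exp(4*j) - 15*exp(3*j) + 56*exp(2*j) + 36*exp(j) - 288)^2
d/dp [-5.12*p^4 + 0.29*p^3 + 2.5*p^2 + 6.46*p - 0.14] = -20.48*p^3 + 0.87*p^2 + 5.0*p + 6.46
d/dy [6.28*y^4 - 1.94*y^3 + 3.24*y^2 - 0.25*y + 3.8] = 25.12*y^3 - 5.82*y^2 + 6.48*y - 0.25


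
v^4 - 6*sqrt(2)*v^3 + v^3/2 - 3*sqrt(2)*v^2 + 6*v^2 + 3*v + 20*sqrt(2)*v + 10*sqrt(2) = (v + 1/2)*(v - 5*sqrt(2))*(v - 2*sqrt(2))*(v + sqrt(2))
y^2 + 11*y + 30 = (y + 5)*(y + 6)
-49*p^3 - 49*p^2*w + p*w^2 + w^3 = (-7*p + w)*(p + w)*(7*p + w)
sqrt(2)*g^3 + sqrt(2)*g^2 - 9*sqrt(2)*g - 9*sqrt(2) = (g - 3)*(g + 3)*(sqrt(2)*g + sqrt(2))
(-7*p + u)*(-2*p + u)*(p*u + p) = 14*p^3*u + 14*p^3 - 9*p^2*u^2 - 9*p^2*u + p*u^3 + p*u^2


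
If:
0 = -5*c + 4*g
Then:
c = 4*g/5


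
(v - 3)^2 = v^2 - 6*v + 9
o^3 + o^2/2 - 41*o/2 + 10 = (o - 4)*(o - 1/2)*(o + 5)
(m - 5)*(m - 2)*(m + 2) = m^3 - 5*m^2 - 4*m + 20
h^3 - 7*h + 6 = (h - 2)*(h - 1)*(h + 3)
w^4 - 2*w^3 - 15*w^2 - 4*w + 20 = (w - 5)*(w - 1)*(w + 2)^2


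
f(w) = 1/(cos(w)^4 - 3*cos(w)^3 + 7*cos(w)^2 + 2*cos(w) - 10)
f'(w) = (4*sin(w)*cos(w)^3 - 9*sin(w)*cos(w)^2 + 14*sin(w)*cos(w) + 2*sin(w))/(cos(w)^4 - 3*cos(w)^3 + 7*cos(w)^2 + 2*cos(w) - 10)^2 = (4*cos(w)^3 - 9*cos(w)^2 + 14*cos(w) + 2)*sin(w)/(cos(w)^4 - 3*cos(w)^3 + 7*cos(w)^2 + 2*cos(w) - 10)^2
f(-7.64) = -0.11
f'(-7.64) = -0.05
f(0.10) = -0.33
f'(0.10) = 0.12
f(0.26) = -0.30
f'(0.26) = 0.24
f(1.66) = -0.10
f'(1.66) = 0.01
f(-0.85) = -0.16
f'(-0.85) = -0.16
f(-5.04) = -0.11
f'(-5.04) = 0.07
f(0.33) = -0.28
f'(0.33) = 0.27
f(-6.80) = -0.23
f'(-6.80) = -0.26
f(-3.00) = -0.80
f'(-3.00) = 2.23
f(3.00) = -0.80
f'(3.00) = -2.23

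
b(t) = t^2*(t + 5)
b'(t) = t^2 + 2*t*(t + 5)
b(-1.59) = 8.62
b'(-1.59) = -8.32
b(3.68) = 117.55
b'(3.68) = 77.43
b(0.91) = 4.89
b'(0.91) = 11.58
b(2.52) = 47.76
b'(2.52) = 44.25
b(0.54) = 1.62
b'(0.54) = 6.27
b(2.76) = 59.11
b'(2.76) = 50.45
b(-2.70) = 16.77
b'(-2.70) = -5.13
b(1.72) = 19.88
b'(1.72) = 26.08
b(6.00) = 396.00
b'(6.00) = 168.00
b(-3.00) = 18.00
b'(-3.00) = -3.00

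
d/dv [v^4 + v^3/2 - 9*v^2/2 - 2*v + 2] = 4*v^3 + 3*v^2/2 - 9*v - 2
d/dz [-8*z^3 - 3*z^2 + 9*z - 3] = -24*z^2 - 6*z + 9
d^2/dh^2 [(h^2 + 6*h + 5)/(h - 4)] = 90/(h^3 - 12*h^2 + 48*h - 64)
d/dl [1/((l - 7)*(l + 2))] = (5 - 2*l)/(l^4 - 10*l^3 - 3*l^2 + 140*l + 196)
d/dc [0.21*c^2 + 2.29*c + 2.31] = 0.42*c + 2.29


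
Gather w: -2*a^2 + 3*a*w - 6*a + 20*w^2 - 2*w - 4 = -2*a^2 - 6*a + 20*w^2 + w*(3*a - 2) - 4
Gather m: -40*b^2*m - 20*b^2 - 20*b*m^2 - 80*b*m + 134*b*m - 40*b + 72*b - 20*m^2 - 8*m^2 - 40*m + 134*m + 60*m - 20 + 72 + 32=-20*b^2 + 32*b + m^2*(-20*b - 28) + m*(-40*b^2 + 54*b + 154) + 84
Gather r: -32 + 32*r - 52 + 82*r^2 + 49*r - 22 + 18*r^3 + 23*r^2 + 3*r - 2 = 18*r^3 + 105*r^2 + 84*r - 108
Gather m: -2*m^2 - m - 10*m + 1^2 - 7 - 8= -2*m^2 - 11*m - 14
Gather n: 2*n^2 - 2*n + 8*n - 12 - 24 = 2*n^2 + 6*n - 36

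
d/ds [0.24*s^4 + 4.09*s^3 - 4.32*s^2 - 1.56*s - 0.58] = 0.96*s^3 + 12.27*s^2 - 8.64*s - 1.56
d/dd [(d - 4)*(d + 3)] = 2*d - 1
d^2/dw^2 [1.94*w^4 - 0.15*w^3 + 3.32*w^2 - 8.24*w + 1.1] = 23.28*w^2 - 0.9*w + 6.64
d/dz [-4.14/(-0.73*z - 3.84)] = -3.0222/(0.73*z + 3.84)^2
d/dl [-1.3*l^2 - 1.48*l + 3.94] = -2.6*l - 1.48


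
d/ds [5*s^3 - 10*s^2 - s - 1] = 15*s^2 - 20*s - 1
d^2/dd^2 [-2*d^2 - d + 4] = -4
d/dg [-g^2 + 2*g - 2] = 2 - 2*g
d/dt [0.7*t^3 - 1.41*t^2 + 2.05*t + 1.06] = 2.1*t^2 - 2.82*t + 2.05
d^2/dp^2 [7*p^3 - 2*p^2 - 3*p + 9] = 42*p - 4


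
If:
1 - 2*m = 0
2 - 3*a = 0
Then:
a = 2/3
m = 1/2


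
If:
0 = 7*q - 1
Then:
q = 1/7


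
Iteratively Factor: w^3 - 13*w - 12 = (w + 3)*(w^2 - 3*w - 4) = (w + 1)*(w + 3)*(w - 4)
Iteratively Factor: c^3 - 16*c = (c - 4)*(c^2 + 4*c) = c*(c - 4)*(c + 4)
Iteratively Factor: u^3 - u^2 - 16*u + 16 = (u + 4)*(u^2 - 5*u + 4) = (u - 4)*(u + 4)*(u - 1)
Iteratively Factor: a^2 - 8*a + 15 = (a - 5)*(a - 3)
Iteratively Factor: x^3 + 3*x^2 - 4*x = (x + 4)*(x^2 - x) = x*(x + 4)*(x - 1)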